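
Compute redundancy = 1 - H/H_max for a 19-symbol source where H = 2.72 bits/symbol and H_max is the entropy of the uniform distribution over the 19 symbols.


H_max = log2(K) = log2(19) = 4.2479 bits/symbol. Redundancy = 1 - H/H_max = 1 - 2.72/4.2479 = 1 - 0.6403 = 0.3597

0.3597


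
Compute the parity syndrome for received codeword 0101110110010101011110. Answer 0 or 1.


Syndrome = XOR of all bits = 0 XOR 1 XOR 0 XOR 1 XOR 1 XOR 1 XOR 0 XOR 1 XOR 1 XOR 0 XOR 0 XOR 1 XOR 0 XOR 1 XOR 0 XOR 1 XOR 0 XOR 1 XOR 1 XOR 1 XOR 1 XOR 0 = 1

1


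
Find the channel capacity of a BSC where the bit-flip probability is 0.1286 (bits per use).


H(p) = -p*log2(p) - (1-p)*log2(1-p) = -0.1286*log2(0.1286) - 0.8714*log2(0.8714) = 0.380532 + 0.173054 = 0.5536. C = 1 - H(p) = 1 - 0.5536 = 0.4464

0.4464 bits


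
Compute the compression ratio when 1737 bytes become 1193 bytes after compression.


Ratio = original / compressed = 1737 / 1193 = 1.456

1.456


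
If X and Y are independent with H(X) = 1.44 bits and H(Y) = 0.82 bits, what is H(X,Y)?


For independent variables, H(X,Y) = H(X) + H(Y) = 1.44 + 0.82 = 2.26

2.26 bits


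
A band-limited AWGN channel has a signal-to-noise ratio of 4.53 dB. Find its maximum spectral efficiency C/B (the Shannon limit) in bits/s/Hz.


SNR_linear = 10^(4.53/10) = 2.8379; C/B = log2(1 + SNR_linear) = log2(1 + 2.8379) = 1.9403

1.9403 bits/s/Hz


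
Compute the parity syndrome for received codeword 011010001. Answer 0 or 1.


Syndrome = XOR of all bits = 0 XOR 1 XOR 1 XOR 0 XOR 1 XOR 0 XOR 0 XOR 0 XOR 1 = 0

0


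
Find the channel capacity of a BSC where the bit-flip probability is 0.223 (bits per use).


H(p) = -p*log2(p) - (1-p)*log2(1-p) = -0.223*log2(0.223) - 0.777*log2(0.777) = 0.482769 + 0.282838 = 0.7656. C = 1 - H(p) = 1 - 0.7656 = 0.2344

0.2344 bits


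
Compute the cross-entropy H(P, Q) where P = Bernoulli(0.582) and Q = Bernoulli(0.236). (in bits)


H(P,Q) = -p*log2(q) - (1-p)*log2(1-q). -0.582*log2(0.236) = 1.212388; -0.418*log2(0.764) = 0.162333. H(P,Q) = 1.212388 + 0.162333 = 1.3747

1.3747 bits


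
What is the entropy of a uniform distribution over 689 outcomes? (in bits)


H = log2(n) = log2(689) = 9.4284

9.4284 bits


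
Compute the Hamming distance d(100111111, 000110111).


Count differing positions: ^ . . . . ^ . . . = 2 differences

2


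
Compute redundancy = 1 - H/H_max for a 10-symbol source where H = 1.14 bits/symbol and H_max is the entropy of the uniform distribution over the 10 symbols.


H_max = log2(K) = log2(10) = 3.3219 bits/symbol. Redundancy = 1 - H/H_max = 1 - 1.14/3.3219 = 1 - 0.3432 = 0.6568

0.6568


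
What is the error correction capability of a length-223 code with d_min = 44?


Correction capability = floor((d-1)/2) = floor((44-1)/2) = 21

21 errors


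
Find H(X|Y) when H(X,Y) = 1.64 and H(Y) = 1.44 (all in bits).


H(X|Y) = H(X,Y) - H(Y) = 1.64 - 1.44 = 0.2

0.2 bits


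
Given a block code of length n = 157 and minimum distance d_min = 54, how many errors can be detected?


Detection capability = d_min - 1 = 54 - 1 = 53

53 errors


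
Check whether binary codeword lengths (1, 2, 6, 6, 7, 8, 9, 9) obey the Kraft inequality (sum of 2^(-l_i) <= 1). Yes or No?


Kraft sum = sum(2^(-l_i)) = 0.7969, need <= 1. Result: satisfied (a binary prefix-free code with these lengths exists)

Yes


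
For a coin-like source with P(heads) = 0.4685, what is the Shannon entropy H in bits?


H = -p*log2(p) - (1-p)*log2(1-p). -0.4685*log2(0.4685) = 0.512482; -0.5315*log2(0.5315) = 0.484653. H = 0.512482 + 0.484653 = 0.9971

0.9971 bits


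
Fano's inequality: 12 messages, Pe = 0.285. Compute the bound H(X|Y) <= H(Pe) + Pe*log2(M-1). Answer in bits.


H(Pe) = -Pe*log2(Pe) - (1-Pe)*log2(1-Pe) = -0.285*log2(0.285) - 0.715*log2(0.715) = 0.516125 + 0.346049 = 0.8622. Pe*log2(M-1) = 0.285*log2(11) = 0.985938. Bound = H(Pe) + Pe*log2(M-1) = 0.516125 + 0.346049 + 0.985938 = 1.8481

1.8481 bits


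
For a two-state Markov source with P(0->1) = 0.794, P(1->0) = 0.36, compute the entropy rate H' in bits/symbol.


Stationary distribution: pi_0 = p10/(p01+p10) = 0.312, pi_1 = 0.688. Entropy rate H' = pi_0*H(p01) + pi_1*H(p10) = 0.312*0.7338 + 0.688*0.9427 = 0.8775

0.8775 bits/symbol


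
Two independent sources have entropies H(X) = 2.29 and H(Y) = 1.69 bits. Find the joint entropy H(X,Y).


For independent variables, H(X,Y) = H(X) + H(Y) = 2.29 + 1.69 = 3.98

3.98 bits


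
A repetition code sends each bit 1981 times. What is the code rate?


Rate = k/n = 1/1981

1/1981


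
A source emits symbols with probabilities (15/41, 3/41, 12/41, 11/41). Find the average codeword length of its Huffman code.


Huffman construction (repeatedly merge the two least-probable nodes; each merge adds 1 bit to every symbol beneath it): 3/41 + 11/41 = 14/41; 12/41 + 14/41 = 26/41; 15/41 + 26/41 = 1. Resulting codeword lengths (in the order the probabilities were given): (1, 3, 2, 3). L_avg = sum(p_i * l_i) = 15/41*1 + 3/41*3 + 12/41*2 + 11/41*3 = 81/41 = 1.9756

1.9756 bits


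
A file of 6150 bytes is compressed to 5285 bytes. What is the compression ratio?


Ratio = original / compressed = 6150 / 5285 = 1.1637

1.1637


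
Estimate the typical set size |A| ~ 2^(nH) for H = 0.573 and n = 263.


log2|A_typical| = nH = 263 * 0.573 = 150.699, so |A_typical| ~ 2^150.699 = 2.317e+45

2.317e+45


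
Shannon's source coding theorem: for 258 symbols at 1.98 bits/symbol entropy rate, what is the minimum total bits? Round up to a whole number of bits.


Minimum bits >= n * H = 258 * 1.98 = 510.84, rounded up to a whole number of bits = 511

511 bits


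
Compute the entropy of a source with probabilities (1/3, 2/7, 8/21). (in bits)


H = -sum(p_i * log2(p_i)). Terms: -(1/3)*log2(1/3) = 0.528321; -(2/7)*log2(2/7) = 0.516387; -(8/21)*log2(8/21) = 0.530407. H = 0.528321 + 0.516387 + 0.530407 = 1.5751

1.5751 bits


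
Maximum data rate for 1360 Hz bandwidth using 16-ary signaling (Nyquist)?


Rate = 2 * B * log2(M) = 2 * 1360 * 4.0 = 10880.0

10880.0 bps


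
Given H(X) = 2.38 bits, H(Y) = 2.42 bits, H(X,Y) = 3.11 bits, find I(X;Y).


I(X;Y) = H(X) + H(Y) - H(X,Y) = 2.38 + 2.42 - 3.11 = 1.69

1.69 bits


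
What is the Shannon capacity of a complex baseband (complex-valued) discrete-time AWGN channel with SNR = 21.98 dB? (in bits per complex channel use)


SNR_linear = 10^(21.98/10) = 157.7611; C = log2(1 + SNR_linear) = log2(1 + 157.7611) = 7.3107

7.3107 bits/channel use


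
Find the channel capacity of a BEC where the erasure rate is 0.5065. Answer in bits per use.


C = 1 - epsilon = 1 - 0.5065 = 0.4935

0.4935 bits


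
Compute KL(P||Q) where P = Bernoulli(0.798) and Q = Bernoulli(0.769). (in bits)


KL = p*log2(p/q) + (1-p)*log2((1-p)/(1-q)) = 0.798*log2(0.798/0.769) + 0.202*log2(0.202/0.231) = 0.0035

0.0035 bits


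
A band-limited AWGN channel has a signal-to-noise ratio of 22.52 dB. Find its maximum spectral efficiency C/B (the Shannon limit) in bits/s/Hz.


SNR_linear = 10^(22.52/10) = 178.6488; C/B = log2(1 + SNR_linear) = log2(1 + 178.6488) = 7.489

7.489 bits/s/Hz


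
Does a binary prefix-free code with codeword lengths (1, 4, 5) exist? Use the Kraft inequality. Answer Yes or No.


Kraft sum = sum(2^(-l_i)) = 0.5938, need <= 1. Result: satisfied (a binary prefix-free code with these lengths exists)

Yes


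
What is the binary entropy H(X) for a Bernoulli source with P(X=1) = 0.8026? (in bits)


H = -p*log2(p) - (1-p)*log2(1-p). -0.8026*log2(0.8026) = 0.254622; -0.1974*log2(0.1974) = 0.462075. H = 0.254622 + 0.462075 = 0.7167

0.7167 bits


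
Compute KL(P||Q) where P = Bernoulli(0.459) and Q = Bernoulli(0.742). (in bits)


KL = p*log2(p/q) + (1-p)*log2((1-p)/(1-q)) = 0.459*log2(0.459/0.742) + 0.541*log2(0.541/0.258) = 0.2599

0.2599 bits


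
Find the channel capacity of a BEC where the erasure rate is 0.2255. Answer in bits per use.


C = 1 - epsilon = 1 - 0.2255 = 0.7745

0.7745 bits


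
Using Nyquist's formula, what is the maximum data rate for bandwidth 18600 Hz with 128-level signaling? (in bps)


Rate = 2 * B * log2(M) = 2 * 18600 * 7.0 = 260400.0

260400.0 bps


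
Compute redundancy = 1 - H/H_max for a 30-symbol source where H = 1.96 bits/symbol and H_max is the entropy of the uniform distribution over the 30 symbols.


H_max = log2(K) = log2(30) = 4.9069 bits/symbol. Redundancy = 1 - H/H_max = 1 - 1.96/4.9069 = 1 - 0.3994 = 0.6006

0.6006


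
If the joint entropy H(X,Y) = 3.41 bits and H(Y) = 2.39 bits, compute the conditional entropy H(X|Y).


H(X|Y) = H(X,Y) - H(Y) = 3.41 - 2.39 = 1.02

1.02 bits


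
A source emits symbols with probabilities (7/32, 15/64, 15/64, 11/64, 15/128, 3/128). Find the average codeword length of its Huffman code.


Huffman construction (repeatedly merge the two least-probable nodes; each merge adds 1 bit to every symbol beneath it): 3/128 + 15/128 = 9/64; 9/64 + 11/64 = 5/16; 7/32 + 15/64 = 29/64; 15/64 + 5/16 = 35/64; 29/64 + 35/64 = 1. Resulting codeword lengths (in the order the probabilities were given): (2, 2, 2, 3, 4, 4). L_avg = sum(p_i * l_i) = 7/32*2 + 15/64*2 + 15/64*2 + 11/64*3 + 15/128*4 + 3/128*4 = 157/64 = 2.4531

2.4531 bits


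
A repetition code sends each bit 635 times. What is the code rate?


Rate = k/n = 1/635

1/635


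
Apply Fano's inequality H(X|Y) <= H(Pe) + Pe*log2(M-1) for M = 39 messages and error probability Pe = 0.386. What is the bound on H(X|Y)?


H(Pe) = -Pe*log2(Pe) - (1-Pe)*log2(1-Pe) = -0.386*log2(0.386) - 0.614*log2(0.614) = 0.530104 + 0.432065 = 0.9622. Pe*log2(M-1) = 0.386*log2(38) = 2.025700. Bound = H(Pe) + Pe*log2(M-1) = 0.530104 + 0.432065 + 2.025700 = 2.9879

2.9879 bits


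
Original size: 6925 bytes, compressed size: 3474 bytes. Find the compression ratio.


Ratio = original / compressed = 6925 / 3474 = 1.9934

1.9934


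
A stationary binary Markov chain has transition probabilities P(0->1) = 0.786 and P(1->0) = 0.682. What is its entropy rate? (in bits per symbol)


Stationary distribution: pi_0 = p10/(p01+p10) = 0.4646, pi_1 = 0.5354. Entropy rate H' = pi_0*H(p01) + pi_1*H(p10) = 0.4646*0.7491 + 0.5354*0.9022 = 0.8311

0.8311 bits/symbol


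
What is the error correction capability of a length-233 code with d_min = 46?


Correction capability = floor((d-1)/2) = floor((46-1)/2) = 22

22 errors


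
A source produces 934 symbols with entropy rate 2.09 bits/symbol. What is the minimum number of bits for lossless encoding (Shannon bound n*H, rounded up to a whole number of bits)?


Minimum bits >= n * H = 934 * 2.09 = 1952.06, rounded up to a whole number of bits = 1953

1953 bits


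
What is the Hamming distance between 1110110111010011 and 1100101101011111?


Count differing positions: . . ^ . . ^ ^ . ^ . . . ^ ^ . . = 6 differences

6


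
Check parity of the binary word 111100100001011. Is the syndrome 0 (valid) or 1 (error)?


Syndrome = XOR of all bits = 1 XOR 1 XOR 1 XOR 1 XOR 0 XOR 0 XOR 1 XOR 0 XOR 0 XOR 0 XOR 0 XOR 1 XOR 0 XOR 1 XOR 1 = 0

0


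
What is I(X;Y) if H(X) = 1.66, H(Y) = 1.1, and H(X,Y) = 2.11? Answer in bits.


I(X;Y) = H(X) + H(Y) - H(X,Y) = 1.66 + 1.1 - 2.11 = 0.65

0.65 bits


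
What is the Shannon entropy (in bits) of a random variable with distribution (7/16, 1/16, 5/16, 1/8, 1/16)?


H = -sum(p_i * log2(p_i)). Terms: -(7/16)*log2(7/16) = 0.521782; -(1/16)*log2(1/16) = 0.250000; -(5/16)*log2(5/16) = 0.524397; -(1/8)*log2(1/8) = 0.375000; -(1/16)*log2(1/16) = 0.250000. H = 0.521782 + 0.250000 + 0.524397 + 0.375000 + 0.250000 = 1.9212

1.9212 bits


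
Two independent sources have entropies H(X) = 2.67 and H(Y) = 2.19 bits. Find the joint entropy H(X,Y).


For independent variables, H(X,Y) = H(X) + H(Y) = 2.67 + 2.19 = 4.86

4.86 bits


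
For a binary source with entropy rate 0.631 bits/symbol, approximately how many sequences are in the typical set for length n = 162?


log2|A_typical| = nH = 162 * 0.631 = 102.222, so |A_typical| ~ 2^102.222 = 5.914e+30

5.914e+30


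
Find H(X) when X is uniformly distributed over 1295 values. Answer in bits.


H = log2(n) = log2(1295) = 10.3387

10.3387 bits


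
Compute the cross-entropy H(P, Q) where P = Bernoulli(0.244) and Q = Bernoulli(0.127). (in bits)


H(P,Q) = -p*log2(q) - (1-p)*log2(1-q). -0.244*log2(0.127) = 0.726412; -0.756*log2(0.873) = 0.148136. H(P,Q) = 0.726412 + 0.148136 = 0.8745

0.8745 bits


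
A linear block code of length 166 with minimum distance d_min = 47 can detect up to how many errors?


Detection capability = d_min - 1 = 47 - 1 = 46

46 errors


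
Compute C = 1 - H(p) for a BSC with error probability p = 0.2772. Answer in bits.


H(p) = -p*log2(p) - (1-p)*log2(1-p) = -0.2772*log2(0.2772) - 0.7228*log2(0.7228) = 0.513097 + 0.338510 = 0.8516. C = 1 - H(p) = 1 - 0.8516 = 0.1484

0.1484 bits


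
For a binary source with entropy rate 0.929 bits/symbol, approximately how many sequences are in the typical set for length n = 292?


log2|A_typical| = nH = 292 * 0.929 = 271.268, so |A_typical| ~ 2^271.268 = 4.569e+81

4.569e+81


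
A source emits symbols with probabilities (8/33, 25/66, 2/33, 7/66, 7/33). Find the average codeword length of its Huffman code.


Huffman construction (repeatedly merge the two least-probable nodes; each merge adds 1 bit to every symbol beneath it): 2/33 + 7/66 = 1/6; 1/6 + 7/33 = 25/66; 8/33 + 25/66 = 41/66; 25/66 + 41/66 = 1. Resulting codeword lengths (in the order the probabilities were given): (2, 2, 3, 3, 2). L_avg = sum(p_i * l_i) = 8/33*2 + 25/66*2 + 2/33*3 + 7/66*3 + 7/33*2 = 13/6 = 2.1667

2.1667 bits


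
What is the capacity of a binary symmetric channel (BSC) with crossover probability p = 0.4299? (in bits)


H(p) = -p*log2(p) - (1-p)*log2(1-p) = -0.4299*log2(0.4299) - 0.5701*log2(0.5701) = 0.523587 + 0.462188 = 0.9858. C = 1 - H(p) = 1 - 0.9858 = 0.0142

0.0142 bits


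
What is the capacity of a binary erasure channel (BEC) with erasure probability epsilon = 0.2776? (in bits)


C = 1 - epsilon = 1 - 0.2776 = 0.7224

0.7224 bits


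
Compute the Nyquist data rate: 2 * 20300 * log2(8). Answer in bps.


Rate = 2 * B * log2(M) = 2 * 20300 * 3.0 = 121800.0

121800.0 bps


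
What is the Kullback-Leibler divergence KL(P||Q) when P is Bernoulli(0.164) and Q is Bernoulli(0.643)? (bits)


KL = p*log2(p/q) + (1-p)*log2((1-p)/(1-q)) = 0.164*log2(0.164/0.643) + 0.836*log2(0.836/0.357) = 0.703

0.703 bits


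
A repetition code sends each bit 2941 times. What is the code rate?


Rate = k/n = 1/2941

1/2941


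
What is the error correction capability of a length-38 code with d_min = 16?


Correction capability = floor((d-1)/2) = floor((16-1)/2) = 7

7 errors


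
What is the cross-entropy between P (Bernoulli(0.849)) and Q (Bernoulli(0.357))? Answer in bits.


H(P,Q) = -p*log2(q) - (1-p)*log2(1-q). -0.849*log2(0.357) = 1.261617; -0.151*log2(0.643) = 0.096204. H(P,Q) = 1.261617 + 0.096204 = 1.3578

1.3578 bits


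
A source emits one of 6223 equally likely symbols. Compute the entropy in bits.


H = log2(n) = log2(6223) = 12.6034

12.6034 bits


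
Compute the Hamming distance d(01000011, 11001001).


Count differing positions: ^ . . . ^ . ^ . = 3 differences

3


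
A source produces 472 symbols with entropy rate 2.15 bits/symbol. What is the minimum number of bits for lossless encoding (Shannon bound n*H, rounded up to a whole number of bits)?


Minimum bits >= n * H = 472 * 2.15 = 1014.8, rounded up to a whole number of bits = 1015

1015 bits


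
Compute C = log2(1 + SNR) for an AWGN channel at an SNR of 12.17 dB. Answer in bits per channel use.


SNR_linear = 10^(12.17/10) = 16.4816; C = log2(1 + SNR_linear) = log2(1 + 16.4816) = 4.1278

4.1278 bits/channel use


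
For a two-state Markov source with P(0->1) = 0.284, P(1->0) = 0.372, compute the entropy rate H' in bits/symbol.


Stationary distribution: pi_0 = p10/(p01+p10) = 0.5671, pi_1 = 0.4329. Entropy rate H' = pi_0*H(p01) + pi_1*H(p10) = 0.5671*0.8608 + 0.4329*0.9522 = 0.9004

0.9004 bits/symbol


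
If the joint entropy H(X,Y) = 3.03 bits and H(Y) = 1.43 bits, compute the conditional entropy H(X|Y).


H(X|Y) = H(X,Y) - H(Y) = 3.03 - 1.43 = 1.6

1.6 bits


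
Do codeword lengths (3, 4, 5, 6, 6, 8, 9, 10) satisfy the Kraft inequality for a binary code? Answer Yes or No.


Kraft sum = sum(2^(-l_i)) = 0.2568, need <= 1. Result: satisfied (a binary prefix-free code with these lengths exists)

Yes


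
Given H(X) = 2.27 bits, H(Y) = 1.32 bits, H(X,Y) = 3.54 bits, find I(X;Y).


I(X;Y) = H(X) + H(Y) - H(X,Y) = 2.27 + 1.32 - 3.54 = 0.05

0.05 bits


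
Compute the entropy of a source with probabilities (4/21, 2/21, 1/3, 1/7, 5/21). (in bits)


H = -sum(p_i * log2(p_i)). Terms: -(4/21)*log2(4/21) = 0.455680; -(2/21)*log2(2/21) = 0.323078; -(1/3)*log2(1/3) = 0.528321; -(1/7)*log2(1/7) = 0.401051; -(5/21)*log2(5/21) = 0.492950. H = 0.455680 + 0.323078 + 0.528321 + 0.401051 + 0.492950 = 2.2011

2.2011 bits


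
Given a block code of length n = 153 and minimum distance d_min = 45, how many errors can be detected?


Detection capability = d_min - 1 = 45 - 1 = 44

44 errors


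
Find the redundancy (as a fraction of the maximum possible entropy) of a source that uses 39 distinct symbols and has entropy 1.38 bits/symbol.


H_max = log2(K) = log2(39) = 5.2854 bits/symbol. Redundancy = 1 - H/H_max = 1 - 1.38/5.2854 = 1 - 0.2611 = 0.7389

0.7389


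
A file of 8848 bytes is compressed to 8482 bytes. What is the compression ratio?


Ratio = original / compressed = 8848 / 8482 = 1.0432

1.0432


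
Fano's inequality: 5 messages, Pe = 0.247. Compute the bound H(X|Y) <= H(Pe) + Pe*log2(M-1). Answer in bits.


H(Pe) = -Pe*log2(Pe) - (1-Pe)*log2(1-Pe) = -0.247*log2(0.247) - 0.753*log2(0.753) = 0.498302 + 0.308187 = 0.8065. Pe*log2(M-1) = 0.247*log2(4) = 0.494000. Bound = H(Pe) + Pe*log2(M-1) = 0.498302 + 0.308187 + 0.494000 = 1.3005

1.3005 bits


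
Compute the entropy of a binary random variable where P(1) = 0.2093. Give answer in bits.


H = -p*log2(p) - (1-p)*log2(1-p). -0.2093*log2(0.2093) = 0.472255; -0.7907*log2(0.7907) = 0.267887. H = 0.472255 + 0.267887 = 0.7401

0.7401 bits


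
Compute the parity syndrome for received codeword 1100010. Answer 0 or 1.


Syndrome = XOR of all bits = 1 XOR 1 XOR 0 XOR 0 XOR 0 XOR 1 XOR 0 = 1

1


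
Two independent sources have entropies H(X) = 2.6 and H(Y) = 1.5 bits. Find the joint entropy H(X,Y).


For independent variables, H(X,Y) = H(X) + H(Y) = 2.6 + 1.5 = 4.1

4.1 bits


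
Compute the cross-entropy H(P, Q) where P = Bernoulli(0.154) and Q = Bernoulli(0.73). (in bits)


H(P,Q) = -p*log2(q) - (1-p)*log2(1-q). -0.154*log2(0.73) = 0.069921; -0.846*log2(0.27) = 1.598068. H(P,Q) = 0.069921 + 1.598068 = 1.668

1.668 bits


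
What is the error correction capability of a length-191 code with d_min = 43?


Correction capability = floor((d-1)/2) = floor((43-1)/2) = 21

21 errors


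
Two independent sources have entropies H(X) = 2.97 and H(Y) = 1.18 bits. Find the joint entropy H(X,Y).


For independent variables, H(X,Y) = H(X) + H(Y) = 2.97 + 1.18 = 4.15

4.15 bits


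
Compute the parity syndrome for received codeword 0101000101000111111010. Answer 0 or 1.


Syndrome = XOR of all bits = 0 XOR 1 XOR 0 XOR 1 XOR 0 XOR 0 XOR 0 XOR 1 XOR 0 XOR 1 XOR 0 XOR 0 XOR 0 XOR 1 XOR 1 XOR 1 XOR 1 XOR 1 XOR 1 XOR 0 XOR 1 XOR 0 = 1

1


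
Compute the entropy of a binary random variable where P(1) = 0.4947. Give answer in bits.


H = -p*log2(p) - (1-p)*log2(1-p). -0.4947*log2(0.4947) = 0.502306; -0.5053*log2(0.5053) = 0.497613. H = 0.502306 + 0.497613 = 0.9999

0.9999 bits


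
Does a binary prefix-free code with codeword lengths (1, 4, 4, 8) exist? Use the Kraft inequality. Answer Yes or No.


Kraft sum = sum(2^(-l_i)) = 0.6289, need <= 1. Result: satisfied (a binary prefix-free code with these lengths exists)

Yes


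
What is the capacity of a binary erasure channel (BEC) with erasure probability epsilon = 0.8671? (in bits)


C = 1 - epsilon = 1 - 0.8671 = 0.1329

0.1329 bits


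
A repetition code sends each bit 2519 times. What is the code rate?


Rate = k/n = 1/2519

1/2519


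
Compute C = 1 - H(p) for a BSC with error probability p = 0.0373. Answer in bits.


H(p) = -p*log2(p) - (1-p)*log2(1-p) = -0.0373*log2(0.0373) - 0.9627*log2(0.9627) = 0.176977 + 0.052796 = 0.2298. C = 1 - H(p) = 1 - 0.2298 = 0.7702

0.7702 bits


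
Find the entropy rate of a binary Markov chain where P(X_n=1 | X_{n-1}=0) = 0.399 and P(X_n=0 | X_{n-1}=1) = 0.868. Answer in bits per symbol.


Stationary distribution: pi_0 = p10/(p01+p10) = 0.6851, pi_1 = 0.3149. Entropy rate H' = pi_0*H(p01) + pi_1*H(p10) = 0.6851*0.9704 + 0.3149*0.5629 = 0.842

0.842 bits/symbol


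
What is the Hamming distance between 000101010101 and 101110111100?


Count differing positions: ^ . ^ . ^ ^ ^ . ^ . . ^ = 7 differences

7


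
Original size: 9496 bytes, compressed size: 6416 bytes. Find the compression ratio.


Ratio = original / compressed = 9496 / 6416 = 1.48

1.48


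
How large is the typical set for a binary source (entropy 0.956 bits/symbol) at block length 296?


log2|A_typical| = nH = 296 * 0.956 = 282.976, so |A_typical| ~ 2^282.976 = 1.528e+85

1.528e+85


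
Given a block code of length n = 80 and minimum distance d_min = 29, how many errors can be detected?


Detection capability = d_min - 1 = 29 - 1 = 28

28 errors


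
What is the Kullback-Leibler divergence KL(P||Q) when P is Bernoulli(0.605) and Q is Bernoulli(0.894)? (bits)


KL = p*log2(p/q) + (1-p)*log2((1-p)/(1-q)) = 0.605*log2(0.605/0.894) + 0.395*log2(0.395/0.106) = 0.4088

0.4088 bits


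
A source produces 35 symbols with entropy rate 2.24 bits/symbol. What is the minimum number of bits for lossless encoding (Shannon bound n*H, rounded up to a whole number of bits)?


Minimum bits >= n * H = 35 * 2.24 = 78.4, rounded up to a whole number of bits = 79

79 bits


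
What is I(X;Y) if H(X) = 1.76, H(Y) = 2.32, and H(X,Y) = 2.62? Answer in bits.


I(X;Y) = H(X) + H(Y) - H(X,Y) = 1.76 + 2.32 - 2.62 = 1.46

1.46 bits


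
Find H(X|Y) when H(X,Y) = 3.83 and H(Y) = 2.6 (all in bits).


H(X|Y) = H(X,Y) - H(Y) = 3.83 - 2.6 = 1.23

1.23 bits


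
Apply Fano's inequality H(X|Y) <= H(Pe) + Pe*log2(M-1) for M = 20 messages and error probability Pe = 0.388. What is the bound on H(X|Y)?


H(Pe) = -Pe*log2(Pe) - (1-Pe)*log2(1-Pe) = -0.388*log2(0.388) - 0.612*log2(0.612) = 0.529958 + 0.433539 = 0.9635. Pe*log2(M-1) = 0.388*log2(19) = 1.648196. Bound = H(Pe) + Pe*log2(M-1) = 0.529958 + 0.433539 + 1.648196 = 2.6117

2.6117 bits


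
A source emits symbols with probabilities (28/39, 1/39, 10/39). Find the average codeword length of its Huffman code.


Huffman construction (repeatedly merge the two least-probable nodes; each merge adds 1 bit to every symbol beneath it): 1/39 + 10/39 = 11/39; 11/39 + 28/39 = 1. Resulting codeword lengths (in the order the probabilities were given): (1, 2, 2). L_avg = sum(p_i * l_i) = 28/39*1 + 1/39*2 + 10/39*2 = 50/39 = 1.2821

1.2821 bits


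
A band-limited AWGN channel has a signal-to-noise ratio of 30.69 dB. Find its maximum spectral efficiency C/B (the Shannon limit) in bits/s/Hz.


SNR_linear = 10^(30.69/10) = 1172.1954; C/B = log2(1 + SNR_linear) = log2(1 + 1172.1954) = 10.1962

10.1962 bits/s/Hz


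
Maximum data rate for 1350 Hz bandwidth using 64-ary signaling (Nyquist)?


Rate = 2 * B * log2(M) = 2 * 1350 * 6.0 = 16200.0

16200.0 bps


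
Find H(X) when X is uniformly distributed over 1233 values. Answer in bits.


H = log2(n) = log2(1233) = 10.268

10.268 bits


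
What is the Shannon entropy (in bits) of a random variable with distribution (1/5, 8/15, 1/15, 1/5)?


H = -sum(p_i * log2(p_i)). Terms: -(1/5)*log2(1/5) = 0.464386; -(8/15)*log2(8/15) = 0.483675; -(1/15)*log2(1/15) = 0.260459; -(1/5)*log2(1/5) = 0.464386. H = 0.464386 + 0.483675 + 0.260459 + 0.464386 = 1.6729

1.6729 bits


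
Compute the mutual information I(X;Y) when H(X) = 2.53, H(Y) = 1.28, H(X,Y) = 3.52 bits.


I(X;Y) = H(X) + H(Y) - H(X,Y) = 2.53 + 1.28 - 3.52 = 0.29

0.29 bits


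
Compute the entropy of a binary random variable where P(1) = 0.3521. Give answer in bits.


H = -p*log2(p) - (1-p)*log2(1-p). -0.3521*log2(0.3521) = 0.530242; -0.6479*log2(0.6479) = 0.405687. H = 0.530242 + 0.405687 = 0.9359

0.9359 bits


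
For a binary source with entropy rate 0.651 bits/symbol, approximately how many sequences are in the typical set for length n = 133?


log2|A_typical| = nH = 133 * 0.651 = 86.583, so |A_typical| ~ 2^86.583 = 1.159e+26

1.159e+26


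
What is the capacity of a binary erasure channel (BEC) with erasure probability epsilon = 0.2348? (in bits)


C = 1 - epsilon = 1 - 0.2348 = 0.7652

0.7652 bits


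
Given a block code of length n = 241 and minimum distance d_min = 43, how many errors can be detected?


Detection capability = d_min - 1 = 43 - 1 = 42

42 errors


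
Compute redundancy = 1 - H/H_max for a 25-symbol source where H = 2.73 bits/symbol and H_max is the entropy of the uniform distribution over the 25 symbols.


H_max = log2(K) = log2(25) = 4.6439 bits/symbol. Redundancy = 1 - H/H_max = 1 - 2.73/4.6439 = 1 - 0.5879 = 0.4121

0.4121


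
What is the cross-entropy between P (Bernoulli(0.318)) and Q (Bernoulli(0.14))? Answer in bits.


H(P,Q) = -p*log2(q) - (1-p)*log2(1-q). -0.318*log2(0.14) = 0.902007; -0.682*log2(0.86) = 0.148397. H(P,Q) = 0.902007 + 0.148397 = 1.0504

1.0504 bits


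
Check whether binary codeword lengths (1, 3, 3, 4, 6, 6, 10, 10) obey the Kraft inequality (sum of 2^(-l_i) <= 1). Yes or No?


Kraft sum = sum(2^(-l_i)) = 0.8457, need <= 1. Result: satisfied (a binary prefix-free code with these lengths exists)

Yes


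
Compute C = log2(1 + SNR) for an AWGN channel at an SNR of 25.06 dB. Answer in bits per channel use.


SNR_linear = 10^(25.06/10) = 320.6269; C = log2(1 + SNR_linear) = log2(1 + 320.6269) = 8.3292

8.3292 bits/channel use


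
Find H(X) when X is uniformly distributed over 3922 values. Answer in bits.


H = log2(n) = log2(3922) = 11.9374

11.9374 bits


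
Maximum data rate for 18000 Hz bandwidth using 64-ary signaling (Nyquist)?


Rate = 2 * B * log2(M) = 2 * 18000 * 6.0 = 216000.0

216000.0 bps


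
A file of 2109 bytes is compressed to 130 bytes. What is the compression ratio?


Ratio = original / compressed = 2109 / 130 = 16.2231

16.2231


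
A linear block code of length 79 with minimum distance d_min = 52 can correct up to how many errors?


Correction capability = floor((d-1)/2) = floor((52-1)/2) = 25

25 errors


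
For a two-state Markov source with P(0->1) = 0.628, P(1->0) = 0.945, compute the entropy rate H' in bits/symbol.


Stationary distribution: pi_0 = p10/(p01+p10) = 0.6008, pi_1 = 0.3992. Entropy rate H' = pi_0*H(p01) + pi_1*H(p10) = 0.6008*0.9522 + 0.3992*0.3073 = 0.6947

0.6947 bits/symbol


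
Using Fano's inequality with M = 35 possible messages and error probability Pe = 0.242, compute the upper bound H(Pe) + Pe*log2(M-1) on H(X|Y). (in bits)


H(Pe) = -Pe*log2(Pe) - (1-Pe)*log2(1-Pe) = -0.242*log2(0.242) - 0.758*log2(0.758) = 0.495355 + 0.302996 = 0.7984. Pe*log2(M-1) = 0.242*log2(34) = 1.231166. Bound = H(Pe) + Pe*log2(M-1) = 0.495355 + 0.302996 + 1.231166 = 2.0295

2.0295 bits


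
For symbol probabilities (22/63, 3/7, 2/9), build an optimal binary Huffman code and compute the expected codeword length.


Huffman construction (repeatedly merge the two least-probable nodes; each merge adds 1 bit to every symbol beneath it): 2/9 + 22/63 = 4/7; 3/7 + 4/7 = 1. Resulting codeword lengths (in the order the probabilities were given): (2, 1, 2). L_avg = sum(p_i * l_i) = 22/63*2 + 3/7*1 + 2/9*2 = 11/7 = 1.5714

1.5714 bits


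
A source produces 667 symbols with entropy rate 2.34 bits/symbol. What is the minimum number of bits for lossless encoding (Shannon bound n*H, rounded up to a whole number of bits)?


Minimum bits >= n * H = 667 * 2.34 = 1560.78, rounded up to a whole number of bits = 1561

1561 bits


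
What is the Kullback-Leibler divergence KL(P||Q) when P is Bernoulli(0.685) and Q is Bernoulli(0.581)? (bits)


KL = p*log2(p/q) + (1-p)*log2((1-p)/(1-q)) = 0.685*log2(0.685/0.581) + 0.315*log2(0.315/0.419) = 0.0331

0.0331 bits


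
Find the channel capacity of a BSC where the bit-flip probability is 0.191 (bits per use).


H(p) = -p*log2(p) - (1-p)*log2(1-p) = -0.191*log2(0.191) - 0.809*log2(0.809) = 0.456176 + 0.247383 = 0.7036. C = 1 - H(p) = 1 - 0.7036 = 0.2964

0.2964 bits


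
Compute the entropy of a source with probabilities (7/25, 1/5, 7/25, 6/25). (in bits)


H = -sum(p_i * log2(p_i)). Terms: -(7/25)*log2(7/25) = 0.514220; -(1/5)*log2(1/5) = 0.464386; -(7/25)*log2(7/25) = 0.514220; -(6/25)*log2(6/25) = 0.494134. H = 0.514220 + 0.464386 + 0.514220 + 0.494134 = 1.987

1.987 bits


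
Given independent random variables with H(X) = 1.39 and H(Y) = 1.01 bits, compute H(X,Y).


For independent variables, H(X,Y) = H(X) + H(Y) = 1.39 + 1.01 = 2.4

2.4 bits


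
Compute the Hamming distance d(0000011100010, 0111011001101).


Count differing positions: . ^ ^ ^ . . . ^ . ^ ^ ^ ^ = 8 differences

8


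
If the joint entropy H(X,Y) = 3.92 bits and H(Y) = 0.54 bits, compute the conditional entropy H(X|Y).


H(X|Y) = H(X,Y) - H(Y) = 3.92 - 0.54 = 3.38

3.38 bits


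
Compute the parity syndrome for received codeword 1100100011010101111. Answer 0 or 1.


Syndrome = XOR of all bits = 1 XOR 1 XOR 0 XOR 0 XOR 1 XOR 0 XOR 0 XOR 0 XOR 1 XOR 1 XOR 0 XOR 1 XOR 0 XOR 1 XOR 0 XOR 1 XOR 1 XOR 1 XOR 1 = 1

1


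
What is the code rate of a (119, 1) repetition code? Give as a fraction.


Rate = k/n = 1/119

1/119


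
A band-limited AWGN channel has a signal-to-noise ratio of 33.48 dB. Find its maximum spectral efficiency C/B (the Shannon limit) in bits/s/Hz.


SNR_linear = 10^(33.48/10) = 2228.4351; C/B = log2(1 + SNR_linear) = log2(1 + 2228.4351) = 11.1225

11.1225 bits/s/Hz


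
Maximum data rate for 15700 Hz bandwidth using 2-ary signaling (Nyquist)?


Rate = 2 * B * log2(M) = 2 * 15700 * 1.0 = 31400.0

31400.0 bps


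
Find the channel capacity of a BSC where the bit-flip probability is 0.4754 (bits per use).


H(p) = -p*log2(p) - (1-p)*log2(1-p) = -0.4754*log2(0.4754) - 0.5246*log2(0.5246) = 0.510003 + 0.488251 = 0.9983. C = 1 - H(p) = 1 - 0.9983 = 0.0017

0.0017 bits


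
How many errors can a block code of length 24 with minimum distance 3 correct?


Correction capability = floor((d-1)/2) = floor((3-1)/2) = 1

1 errors


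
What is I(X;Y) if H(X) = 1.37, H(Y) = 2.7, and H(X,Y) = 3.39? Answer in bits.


I(X;Y) = H(X) + H(Y) - H(X,Y) = 1.37 + 2.7 - 3.39 = 0.68

0.68 bits


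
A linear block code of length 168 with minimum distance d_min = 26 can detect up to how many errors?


Detection capability = d_min - 1 = 26 - 1 = 25

25 errors


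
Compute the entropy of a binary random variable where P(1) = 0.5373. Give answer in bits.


H = -p*log2(p) - (1-p)*log2(1-p). -0.5373*log2(0.5373) = 0.481528; -0.4627*log2(0.4627) = 0.514453. H = 0.481528 + 0.514453 = 0.996

0.996 bits


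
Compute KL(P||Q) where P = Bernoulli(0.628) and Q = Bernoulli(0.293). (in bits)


KL = p*log2(p/q) + (1-p)*log2((1-p)/(1-q)) = 0.628*log2(0.628/0.293) + 0.372*log2(0.372/0.707) = 0.3461

0.3461 bits


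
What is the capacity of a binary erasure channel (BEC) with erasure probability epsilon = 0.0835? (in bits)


C = 1 - epsilon = 1 - 0.0835 = 0.9165

0.9165 bits


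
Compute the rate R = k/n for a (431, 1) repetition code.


Rate = k/n = 1/431

1/431


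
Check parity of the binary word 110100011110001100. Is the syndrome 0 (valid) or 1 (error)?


Syndrome = XOR of all bits = 1 XOR 1 XOR 0 XOR 1 XOR 0 XOR 0 XOR 0 XOR 1 XOR 1 XOR 1 XOR 1 XOR 0 XOR 0 XOR 0 XOR 1 XOR 1 XOR 0 XOR 0 = 1

1


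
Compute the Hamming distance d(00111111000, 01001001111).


Count differing positions: . ^ ^ ^ . ^ ^ . ^ ^ ^ = 8 differences

8


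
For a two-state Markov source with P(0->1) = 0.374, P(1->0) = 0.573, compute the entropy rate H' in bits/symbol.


Stationary distribution: pi_0 = p10/(p01+p10) = 0.6051, pi_1 = 0.3949. Entropy rate H' = pi_0*H(p01) + pi_1*H(p10) = 0.6051*0.9537 + 0.3949*0.9846 = 0.9659

0.9659 bits/symbol


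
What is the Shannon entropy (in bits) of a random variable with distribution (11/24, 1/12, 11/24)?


H = -sum(p_i * log2(p_i)). Terms: -(11/24)*log2(11/24) = 0.515868; -(1/12)*log2(1/12) = 0.298747; -(11/24)*log2(11/24) = 0.515868. H = 0.515868 + 0.298747 + 0.515868 = 1.3305

1.3305 bits


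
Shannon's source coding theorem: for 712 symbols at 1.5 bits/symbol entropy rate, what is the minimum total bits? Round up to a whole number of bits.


Minimum bits >= n * H = 712 * 1.5 = 1068.0, rounded up to a whole number of bits = 1068

1068 bits


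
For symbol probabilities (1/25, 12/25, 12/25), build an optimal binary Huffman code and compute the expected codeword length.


Huffman construction (repeatedly merge the two least-probable nodes; each merge adds 1 bit to every symbol beneath it): 1/25 + 12/25 = 13/25; 12/25 + 13/25 = 1. Resulting codeword lengths (in the order the probabilities were given): (2, 2, 1). L_avg = sum(p_i * l_i) = 1/25*2 + 12/25*2 + 12/25*1 = 38/25 = 1.52

1.52 bits


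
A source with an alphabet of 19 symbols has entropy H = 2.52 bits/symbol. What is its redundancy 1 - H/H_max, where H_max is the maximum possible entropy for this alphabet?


H_max = log2(K) = log2(19) = 4.2479 bits/symbol. Redundancy = 1 - H/H_max = 1 - 2.52/4.2479 = 1 - 0.5932 = 0.4068

0.4068


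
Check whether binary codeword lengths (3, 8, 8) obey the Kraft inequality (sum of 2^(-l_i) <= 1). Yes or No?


Kraft sum = sum(2^(-l_i)) = 0.1328, need <= 1. Result: satisfied (a binary prefix-free code with these lengths exists)

Yes


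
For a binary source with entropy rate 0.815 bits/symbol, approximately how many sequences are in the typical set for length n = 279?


log2|A_typical| = nH = 279 * 0.815 = 227.385, so |A_typical| ~ 2^227.385 = 2.816e+68

2.816e+68


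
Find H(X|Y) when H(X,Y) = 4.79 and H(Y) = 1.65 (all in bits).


H(X|Y) = H(X,Y) - H(Y) = 4.79 - 1.65 = 3.14

3.14 bits


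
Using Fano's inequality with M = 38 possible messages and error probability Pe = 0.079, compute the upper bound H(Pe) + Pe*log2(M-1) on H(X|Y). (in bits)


H(Pe) = -Pe*log2(Pe) - (1-Pe)*log2(1-Pe) = -0.079*log2(0.079) - 0.921*log2(0.921) = 0.289298 + 0.109348 = 0.3986. Pe*log2(M-1) = 0.079*log2(37) = 0.411547. Bound = H(Pe) + Pe*log2(M-1) = 0.289298 + 0.109348 + 0.411547 = 0.8102

0.8102 bits


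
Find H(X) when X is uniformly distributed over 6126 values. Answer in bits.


H = log2(n) = log2(6126) = 12.5807

12.5807 bits


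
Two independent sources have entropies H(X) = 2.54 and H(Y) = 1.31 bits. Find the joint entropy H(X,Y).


For independent variables, H(X,Y) = H(X) + H(Y) = 2.54 + 1.31 = 3.85

3.85 bits


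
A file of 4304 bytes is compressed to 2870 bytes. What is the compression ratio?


Ratio = original / compressed = 4304 / 2870 = 1.4997

1.4997


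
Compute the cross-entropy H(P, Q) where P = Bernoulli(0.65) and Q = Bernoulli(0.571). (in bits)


H(P,Q) = -p*log2(q) - (1-p)*log2(1-q). -0.65*log2(0.571) = 0.525484; -0.35*log2(0.429) = 0.427333. H(P,Q) = 0.525484 + 0.427333 = 0.9528

0.9528 bits


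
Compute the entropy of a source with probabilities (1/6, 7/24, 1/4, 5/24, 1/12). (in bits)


H = -sum(p_i * log2(p_i)). Terms: -(1/6)*log2(1/6) = 0.430827; -(7/24)*log2(7/24) = 0.518469; -(1/4)*log2(1/4) = 0.500000; -(5/24)*log2(5/24) = 0.471466; -(1/12)*log2(1/12) = 0.298747. H = 0.430827 + 0.518469 + 0.500000 + 0.471466 + 0.298747 = 2.2195

2.2195 bits


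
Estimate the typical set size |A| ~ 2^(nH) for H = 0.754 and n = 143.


log2|A_typical| = nH = 143 * 0.754 = 107.822, so |A_typical| ~ 2^107.822 = 2.869e+32

2.869e+32


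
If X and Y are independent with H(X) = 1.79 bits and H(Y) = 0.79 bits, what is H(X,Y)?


For independent variables, H(X,Y) = H(X) + H(Y) = 1.79 + 0.79 = 2.58

2.58 bits


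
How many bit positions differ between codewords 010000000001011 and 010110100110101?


Count differing positions: . . . ^ ^ . ^ . . ^ ^ ^ ^ ^ . = 8 differences

8


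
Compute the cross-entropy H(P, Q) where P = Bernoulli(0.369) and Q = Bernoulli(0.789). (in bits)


H(P,Q) = -p*log2(q) - (1-p)*log2(1-q). -0.369*log2(0.789) = 0.126162; -0.631*log2(0.211) = 1.416396. H(P,Q) = 0.126162 + 1.416396 = 1.5426

1.5426 bits


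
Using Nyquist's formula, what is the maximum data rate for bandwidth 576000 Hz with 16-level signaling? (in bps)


Rate = 2 * B * log2(M) = 2 * 576000 * 4.0 = 4608000.0

4608000.0 bps


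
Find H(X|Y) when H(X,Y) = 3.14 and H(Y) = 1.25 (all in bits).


H(X|Y) = H(X,Y) - H(Y) = 3.14 - 1.25 = 1.89

1.89 bits


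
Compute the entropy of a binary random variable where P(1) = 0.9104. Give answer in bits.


H = -p*log2(p) - (1-p)*log2(1-p). -0.9104*log2(0.9104) = 0.123293; -0.0896*log2(0.0896) = 0.311840. H = 0.123293 + 0.311840 = 0.4351

0.4351 bits


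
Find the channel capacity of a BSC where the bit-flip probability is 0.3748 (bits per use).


H(p) = -p*log2(p) - (1-p)*log2(1-p) = -0.3748*log2(0.3748) - 0.6252*log2(0.6252) = 0.530645 + 0.423642 = 0.9543. C = 1 - H(p) = 1 - 0.9543 = 0.0457

0.0457 bits


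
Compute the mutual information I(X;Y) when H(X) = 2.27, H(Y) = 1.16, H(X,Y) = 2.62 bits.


I(X;Y) = H(X) + H(Y) - H(X,Y) = 2.27 + 1.16 - 2.62 = 0.81

0.81 bits


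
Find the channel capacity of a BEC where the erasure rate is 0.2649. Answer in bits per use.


C = 1 - epsilon = 1 - 0.2649 = 0.7351

0.7351 bits


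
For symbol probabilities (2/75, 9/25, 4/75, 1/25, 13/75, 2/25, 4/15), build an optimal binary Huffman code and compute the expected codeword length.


Huffman construction (repeatedly merge the two least-probable nodes; each merge adds 1 bit to every symbol beneath it): 2/75 + 1/25 = 1/15; 4/75 + 1/15 = 3/25; 2/25 + 3/25 = 1/5; 13/75 + 1/5 = 28/75; 4/15 + 9/25 = 47/75; 28/75 + 47/75 = 1. Resulting codeword lengths (in the order the probabilities were given): (5, 2, 4, 5, 2, 3, 2). L_avg = sum(p_i * l_i) = 2/75*5 + 9/25*2 + 4/75*4 + 1/25*5 + 13/75*2 + 2/25*3 + 4/15*2 = 179/75 = 2.3867

2.3867 bits


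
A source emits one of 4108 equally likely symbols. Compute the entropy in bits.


H = log2(n) = log2(4108) = 12.0042

12.0042 bits


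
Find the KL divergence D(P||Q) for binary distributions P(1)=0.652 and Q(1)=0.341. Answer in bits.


KL = p*log2(p/q) + (1-p)*log2((1-p)/(1-q)) = 0.652*log2(0.652/0.341) + 0.348*log2(0.348/0.659) = 0.2891

0.2891 bits


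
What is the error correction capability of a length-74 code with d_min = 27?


Correction capability = floor((d-1)/2) = floor((27-1)/2) = 13

13 errors


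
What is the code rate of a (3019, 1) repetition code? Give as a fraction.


Rate = k/n = 1/3019

1/3019


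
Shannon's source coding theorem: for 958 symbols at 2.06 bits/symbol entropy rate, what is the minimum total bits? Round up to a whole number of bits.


Minimum bits >= n * H = 958 * 2.06 = 1973.48, rounded up to a whole number of bits = 1974

1974 bits


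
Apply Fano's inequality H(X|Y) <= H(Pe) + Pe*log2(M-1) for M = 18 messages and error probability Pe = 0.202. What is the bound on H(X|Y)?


H(Pe) = -Pe*log2(Pe) - (1-Pe)*log2(1-Pe) = -0.202*log2(0.202) - 0.798*log2(0.798) = 0.466130 + 0.259780 = 0.7259. Pe*log2(M-1) = 0.202*log2(17) = 0.825667. Bound = H(Pe) + Pe*log2(M-1) = 0.466130 + 0.259780 + 0.825667 = 1.5516

1.5516 bits
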